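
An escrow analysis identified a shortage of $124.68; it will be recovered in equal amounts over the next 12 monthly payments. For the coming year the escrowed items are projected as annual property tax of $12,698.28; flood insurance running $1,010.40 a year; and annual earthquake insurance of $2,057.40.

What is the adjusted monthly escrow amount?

$1,324.23

Property tax = $12,698.28
Flood insurance = $1,010.40
Earthquake insurance = $2,057.40
Total per year = $15,766.08
Monthly escrow = $15,766.08 / 12 = $1,313.84
Shortage per month = $124.68 ÷ 12 = $10.39
Adjusted monthly = $1,313.84 + $10.39 = $1,324.23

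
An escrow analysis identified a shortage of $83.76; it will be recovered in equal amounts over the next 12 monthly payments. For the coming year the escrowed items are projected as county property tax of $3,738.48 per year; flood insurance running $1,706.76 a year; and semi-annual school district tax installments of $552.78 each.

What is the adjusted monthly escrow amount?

County property tax — $3,738.48 annually
Flood insurance — $1,706.76 annually
School district tax — $552.78 × 2 = $1,105.56 annually
Annual escrow total = $3,738.48 + $1,706.76 + $1,105.56 = $6,550.80
Monthly = $6,550.80 / 12 = $545.90
Shortage per month = $83.76 ÷ 12 = $6.98
Adjusted monthly = $545.90 + $6.98 = $552.88

$552.88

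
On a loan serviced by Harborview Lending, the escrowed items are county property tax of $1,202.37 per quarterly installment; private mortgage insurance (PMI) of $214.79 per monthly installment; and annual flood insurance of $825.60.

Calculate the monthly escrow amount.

County property tax: $1,202.37 × 4 = $4,809.48 annually
Private mortgage insurance (PMI): $214.79 × 12 = $2,577.48 annually
Flood insurance: $825.60 annually
Annual escrow total = $4,809.48 + $2,577.48 + $825.60 = $8,212.56
Per month = $8,212.56 ÷ 12 = $684.38

$684.38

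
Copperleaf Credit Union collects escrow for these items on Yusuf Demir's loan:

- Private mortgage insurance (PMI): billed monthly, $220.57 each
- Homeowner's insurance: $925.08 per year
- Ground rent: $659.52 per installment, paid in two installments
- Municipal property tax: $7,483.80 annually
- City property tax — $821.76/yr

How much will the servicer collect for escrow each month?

Private mortgage insurance (PMI) = $220.57 × 12 = $2,646.84
Homeowner's insurance = $925.08
Ground rent = $659.52 × 2 = $1,319.04
Municipal property tax = $7,483.80
City property tax = $821.76
Total annual escrow = $2,646.84 + $925.08 + $1,319.04 + $7,483.80 + $821.76 = $13,196.52
Per month = $13,196.52 / 12 = $1,099.71

$1,099.71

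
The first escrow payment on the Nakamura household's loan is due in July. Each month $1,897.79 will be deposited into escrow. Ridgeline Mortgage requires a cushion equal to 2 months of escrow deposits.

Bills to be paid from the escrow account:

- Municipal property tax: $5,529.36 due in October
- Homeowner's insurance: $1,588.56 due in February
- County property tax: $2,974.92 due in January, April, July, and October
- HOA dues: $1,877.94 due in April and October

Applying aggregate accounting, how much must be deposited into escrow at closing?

$9,561.56

Cushion = 2 × $1,897.79 = $3,795.58
Trial balance (start $0, +$1,897.79 each month, − disbursements):
  Jul: +$1,897.79 − $2,974.92 → -$1,077.13
  Aug: +$1,897.79 → $820.66
  Sep: +$1,897.79 → $2,718.45
  Oct: +$1,897.79 − $10,382.22 → -$5,765.98
  Nov: +$1,897.79 → -$3,868.19
  Dec: +$1,897.79 → -$1,970.40
  Jan: +$1,897.79 − $2,974.92 → -$3,047.53
  Feb: +$1,897.79 − $1,588.56 → -$2,738.30
  Mar: +$1,897.79 → -$840.51
  Apr: +$1,897.79 − $4,852.86 → -$3,795.58
  May: +$1,897.79 → -$1,897.79
  Jun: +$1,897.79 → $0.00
Lowest trial balance = -$5,765.98 (Oct)
Initial deposit = cushion − low point = $3,795.58 − (-$5,765.98) = $9,561.56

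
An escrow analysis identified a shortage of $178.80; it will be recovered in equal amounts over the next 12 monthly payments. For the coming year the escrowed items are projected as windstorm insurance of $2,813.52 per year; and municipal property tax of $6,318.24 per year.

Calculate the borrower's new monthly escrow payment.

$775.88

Windstorm insurance: $2,813.52/yr
Municipal property tax: $6,318.24/yr
Annual escrow total = $2,813.52 + $6,318.24 = $9,131.76
Monthly = $9,131.76 / 12 = $760.98
Shortage spread = $178.80 / 12 = $14.90/mo
New monthly escrow = $760.98 + $14.90 = $775.88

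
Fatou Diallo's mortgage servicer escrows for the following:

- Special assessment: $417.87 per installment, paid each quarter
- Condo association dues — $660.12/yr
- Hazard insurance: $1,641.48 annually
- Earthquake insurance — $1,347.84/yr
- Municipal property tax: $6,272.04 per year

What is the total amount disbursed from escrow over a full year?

$11,592.96

Special assessment: $417.87 × 4 = $1,671.48
Condo association dues: $660.12
Hazard insurance: $1,641.48
Earthquake insurance: $1,347.84
Municipal property tax: $6,272.04
Total annual escrow = $1,671.48 + $660.12 + $1,641.48 + $1,347.84 + $6,272.04 = $11,592.96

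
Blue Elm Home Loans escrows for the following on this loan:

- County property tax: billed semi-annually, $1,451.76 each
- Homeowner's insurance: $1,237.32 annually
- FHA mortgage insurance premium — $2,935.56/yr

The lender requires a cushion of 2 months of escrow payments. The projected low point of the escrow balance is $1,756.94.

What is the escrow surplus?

$577.54

County property tax: $1,451.76 × 2 = $2,903.52 annually
Homeowner's insurance: $1,237.32 annually
FHA mortgage insurance premium: $2,935.56 annually
Combined annual = $7,076.40
Monthly = $7,076.40 / 12 = $589.70
Required cushion = 2 × $589.70 = $1,179.40
Excess over cushion: $1,756.94 − $1,179.40 = $577.54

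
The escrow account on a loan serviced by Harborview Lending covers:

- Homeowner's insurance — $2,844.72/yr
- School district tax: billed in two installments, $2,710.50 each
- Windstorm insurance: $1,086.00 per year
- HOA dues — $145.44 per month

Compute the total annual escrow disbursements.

Homeowner's insurance = $2,844.72 annually
School district tax = $2,710.50 × 2 = $5,421.00 annually
Windstorm insurance = $1,086.00 annually
HOA dues = $145.44 × 12 = $1,745.28 annually
Total per year = $2,844.72 + $5,421.00 + $1,086.00 + $1,745.28 = $11,097.00

$11,097.00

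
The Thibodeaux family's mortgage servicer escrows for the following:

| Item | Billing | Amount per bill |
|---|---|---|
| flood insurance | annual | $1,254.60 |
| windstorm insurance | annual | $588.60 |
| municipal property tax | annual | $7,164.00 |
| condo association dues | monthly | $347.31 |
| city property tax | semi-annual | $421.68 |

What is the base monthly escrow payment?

$1,168.19

Flood insurance: $1,254.60 annually
Windstorm insurance: $588.60 annually
Municipal property tax: $7,164.00 annually
Condo association dues: $347.31 × 12 = $4,167.72 annually
City property tax: $421.68 × 2 = $843.36 annually
Total per year = $14,018.28
Monthly escrow = $14,018.28 ÷ 12 = $1,168.19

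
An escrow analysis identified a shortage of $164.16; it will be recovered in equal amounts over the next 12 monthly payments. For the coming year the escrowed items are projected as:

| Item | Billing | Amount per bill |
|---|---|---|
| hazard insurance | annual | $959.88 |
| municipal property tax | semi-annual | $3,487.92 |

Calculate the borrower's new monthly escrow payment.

Hazard insurance — $959.88/yr
Municipal property tax — $3,487.92 × 2 = $6,975.84/yr
Annual escrow total = $7,935.72
Per month = $7,935.72 / 12 = $661.31
Shortage spread = $164.16 ÷ 12 = $13.68/mo
Adjusted monthly = $661.31 + $13.68 = $674.99

$674.99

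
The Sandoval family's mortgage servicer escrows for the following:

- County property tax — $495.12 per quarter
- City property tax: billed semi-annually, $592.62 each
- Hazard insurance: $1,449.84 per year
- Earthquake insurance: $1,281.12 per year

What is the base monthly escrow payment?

County property tax: $495.12 × 4 = $1,980.48 per year
City property tax: $592.62 × 2 = $1,185.24 per year
Hazard insurance: $1,449.84 per year
Earthquake insurance: $1,281.12 per year
Annual escrow total = $5,896.68
Base monthly escrow = $5,896.68 / 12 = $491.39

$491.39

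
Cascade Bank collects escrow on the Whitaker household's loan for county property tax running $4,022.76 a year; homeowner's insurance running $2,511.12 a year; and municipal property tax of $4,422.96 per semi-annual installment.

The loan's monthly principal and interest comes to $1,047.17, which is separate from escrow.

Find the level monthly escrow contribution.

$1,281.65

County property tax = $4,022.76
Homeowner's insurance = $2,511.12
Municipal property tax = $4,422.96 × 2 = $8,845.92
Yearly total = $4,022.76 + $2,511.12 + $8,845.92 = $15,379.80
Base monthly escrow = $15,379.80 ÷ 12 = $1,281.65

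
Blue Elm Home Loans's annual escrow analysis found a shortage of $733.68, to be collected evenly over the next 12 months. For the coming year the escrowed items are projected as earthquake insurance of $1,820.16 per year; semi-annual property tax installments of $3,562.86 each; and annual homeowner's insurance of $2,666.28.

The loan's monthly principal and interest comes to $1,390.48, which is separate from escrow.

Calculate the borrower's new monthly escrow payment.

Earthquake insurance — $1,820.16 per year
Property tax — $3,562.86 × 2 = $7,125.72 per year
Homeowner's insurance — $2,666.28 per year
Total per year = $1,820.16 + $7,125.72 + $2,666.28 = $11,612.16
Base monthly escrow = $11,612.16 / 12 = $967.68
Shortage spread = $733.68 / 12 = $61.14/mo
Adjusted monthly = $967.68 + $61.14 = $1,028.82

$1,028.82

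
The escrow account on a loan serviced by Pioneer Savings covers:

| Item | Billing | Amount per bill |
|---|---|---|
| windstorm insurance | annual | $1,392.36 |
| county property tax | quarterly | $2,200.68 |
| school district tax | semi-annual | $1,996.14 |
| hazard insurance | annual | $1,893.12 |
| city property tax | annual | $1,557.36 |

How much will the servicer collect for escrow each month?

Windstorm insurance = $1,392.36/yr
County property tax = $2,200.68 × 4 = $8,802.72/yr
School district tax = $1,996.14 × 2 = $3,992.28/yr
Hazard insurance = $1,893.12/yr
City property tax = $1,557.36/yr
Annual escrow total = $1,392.36 + $8,802.72 + $3,992.28 + $1,893.12 + $1,557.36 = $17,637.84
Monthly = $17,637.84 ÷ 12 = $1,469.82

$1,469.82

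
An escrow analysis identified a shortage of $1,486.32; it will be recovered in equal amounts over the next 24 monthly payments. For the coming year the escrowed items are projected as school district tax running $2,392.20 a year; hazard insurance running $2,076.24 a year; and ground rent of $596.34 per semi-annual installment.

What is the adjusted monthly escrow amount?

School district tax = $2,392.20 per year
Hazard insurance = $2,076.24 per year
Ground rent = $596.34 × 2 = $1,192.68 per year
Total annual escrow = $2,392.20 + $2,076.24 + $1,192.68 = $5,661.12
Per month = $5,661.12 ÷ 12 = $471.76
Shortage spread = $1,486.32 / 24 = $61.93/mo
New monthly escrow = $471.76 + $61.93 = $533.69

$533.69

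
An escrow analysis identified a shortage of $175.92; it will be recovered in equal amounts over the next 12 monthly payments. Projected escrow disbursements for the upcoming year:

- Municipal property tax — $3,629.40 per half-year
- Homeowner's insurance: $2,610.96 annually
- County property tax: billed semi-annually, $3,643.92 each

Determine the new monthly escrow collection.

$1,444.46

Municipal property tax — $3,629.40 × 2 = $7,258.80 per year
Homeowner's insurance — $2,610.96 per year
County property tax — $3,643.92 × 2 = $7,287.84 per year
Annual escrow total = $7,258.80 + $2,610.96 + $7,287.84 = $17,157.60
Monthly escrow = $17,157.60 ÷ 12 = $1,429.80
Shortage per month = $175.92 / 12 = $14.66
New monthly escrow = $1,429.80 + $14.66 = $1,444.46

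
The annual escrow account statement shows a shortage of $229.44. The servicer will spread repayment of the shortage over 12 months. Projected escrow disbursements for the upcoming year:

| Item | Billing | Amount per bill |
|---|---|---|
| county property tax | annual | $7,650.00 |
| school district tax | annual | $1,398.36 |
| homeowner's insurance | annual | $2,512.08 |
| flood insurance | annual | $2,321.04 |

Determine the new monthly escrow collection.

County property tax: $7,650.00
School district tax: $1,398.36
Homeowner's insurance: $2,512.08
Flood insurance: $2,321.04
Yearly total = $13,881.48
Monthly = $13,881.48 ÷ 12 = $1,156.79
Shortage per month = $229.44 ÷ 12 = $19.12
Adjusted monthly = $1,156.79 + $19.12 = $1,175.91

$1,175.91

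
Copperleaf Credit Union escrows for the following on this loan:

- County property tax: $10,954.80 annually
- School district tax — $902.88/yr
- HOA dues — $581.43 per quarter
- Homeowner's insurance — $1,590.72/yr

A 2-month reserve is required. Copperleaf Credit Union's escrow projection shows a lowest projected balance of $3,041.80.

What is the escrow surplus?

County property tax: $10,954.80 annually
School district tax: $902.88 annually
HOA dues: $581.43 × 4 = $2,325.72 annually
Homeowner's insurance: $1,590.72 annually
Combined annual = $10,954.80 + $902.88 + $2,325.72 + $1,590.72 = $15,774.12
Base monthly escrow = $15,774.12 ÷ 12 = $1,314.51
Cushion = 2 × $1,314.51 = $2,629.02
Excess over cushion: $3,041.80 − $2,629.02 = $412.78

$412.78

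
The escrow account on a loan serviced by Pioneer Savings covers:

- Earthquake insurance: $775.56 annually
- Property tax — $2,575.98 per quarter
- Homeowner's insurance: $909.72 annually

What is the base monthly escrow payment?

Earthquake insurance — $775.56/yr
Property tax — $2,575.98 × 4 = $10,303.92/yr
Homeowner's insurance — $909.72/yr
Annual escrow total = $775.56 + $10,303.92 + $909.72 = $11,989.20
Monthly = $11,989.20 ÷ 12 = $999.10

$999.10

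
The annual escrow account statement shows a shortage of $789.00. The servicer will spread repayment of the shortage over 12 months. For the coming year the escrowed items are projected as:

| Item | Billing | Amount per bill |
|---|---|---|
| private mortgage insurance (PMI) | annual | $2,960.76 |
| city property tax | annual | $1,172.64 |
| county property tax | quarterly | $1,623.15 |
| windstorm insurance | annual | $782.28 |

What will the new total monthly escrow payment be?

$1,016.44

Private mortgage insurance (PMI) = $2,960.76/yr
City property tax = $1,172.64/yr
County property tax = $1,623.15 × 4 = $6,492.60/yr
Windstorm insurance = $782.28/yr
Total per year = $2,960.76 + $1,172.64 + $6,492.60 + $782.28 = $11,408.28
Base monthly escrow = $11,408.28 ÷ 12 = $950.69
Shortage spread = $789.00 ÷ 12 = $65.75/mo
New monthly escrow = $950.69 + $65.75 = $1,016.44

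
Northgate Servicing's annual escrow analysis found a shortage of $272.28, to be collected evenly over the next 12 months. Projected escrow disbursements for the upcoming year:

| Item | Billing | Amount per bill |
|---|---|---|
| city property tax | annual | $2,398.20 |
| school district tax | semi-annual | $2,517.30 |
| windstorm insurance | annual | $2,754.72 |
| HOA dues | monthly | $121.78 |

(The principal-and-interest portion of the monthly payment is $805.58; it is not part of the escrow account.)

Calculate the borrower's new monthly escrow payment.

$993.43

City property tax — $2,398.20/yr
School district tax — $2,517.30 × 2 = $5,034.60/yr
Windstorm insurance — $2,754.72/yr
HOA dues — $121.78 × 12 = $1,461.36/yr
Yearly total = $11,648.88
Per month = $11,648.88 ÷ 12 = $970.74
Monthly shortage recovery: $272.28 / 12 = $22.69
Adjusted monthly = $970.74 + $22.69 = $993.43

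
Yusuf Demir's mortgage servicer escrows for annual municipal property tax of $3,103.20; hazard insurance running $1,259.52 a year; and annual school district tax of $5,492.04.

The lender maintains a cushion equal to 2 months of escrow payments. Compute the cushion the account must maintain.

Municipal property tax = $3,103.20
Hazard insurance = $1,259.52
School district tax = $5,492.04
Yearly total = $9,854.76
Monthly = $9,854.76 ÷ 12 = $821.23
Reserve = 2 × $821.23 = $1,642.46

$1,642.46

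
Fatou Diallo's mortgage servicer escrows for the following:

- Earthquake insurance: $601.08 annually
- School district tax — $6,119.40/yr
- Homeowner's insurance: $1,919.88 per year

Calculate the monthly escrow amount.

$720.03

Earthquake insurance = $601.08 per year
School district tax = $6,119.40 per year
Homeowner's insurance = $1,919.88 per year
Yearly total = $8,640.36
Per month = $8,640.36 / 12 = $720.03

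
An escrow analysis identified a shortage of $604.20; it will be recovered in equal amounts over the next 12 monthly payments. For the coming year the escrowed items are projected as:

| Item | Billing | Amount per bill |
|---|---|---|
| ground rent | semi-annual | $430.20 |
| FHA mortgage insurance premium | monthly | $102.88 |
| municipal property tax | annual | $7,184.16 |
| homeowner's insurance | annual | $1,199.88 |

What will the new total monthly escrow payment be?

$923.60

Ground rent = $430.20 × 2 = $860.40/yr
FHA mortgage insurance premium = $102.88 × 12 = $1,234.56/yr
Municipal property tax = $7,184.16/yr
Homeowner's insurance = $1,199.88/yr
Total annual escrow = $10,479.00
Per month = $10,479.00 ÷ 12 = $873.25
Shortage per month = $604.20 ÷ 12 = $50.35
Adjusted monthly = $873.25 + $50.35 = $923.60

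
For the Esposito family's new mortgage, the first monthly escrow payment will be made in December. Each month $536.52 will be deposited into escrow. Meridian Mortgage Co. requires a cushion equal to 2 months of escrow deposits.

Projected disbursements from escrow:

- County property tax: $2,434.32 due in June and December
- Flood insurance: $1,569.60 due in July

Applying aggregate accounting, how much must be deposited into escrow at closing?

$3,219.12

Cushion = 2 × $536.52 = $1,073.04
Trial balance (start $0, +$536.52 each month, − disbursements):
  Dec: +$536.52 − $2,434.32 → -$1,897.80
  Jan: +$536.52 → -$1,361.28
  Feb: +$536.52 → -$824.76
  Mar: +$536.52 → -$288.24
  Apr: +$536.52 → $248.28
  May: +$536.52 → $784.80
  Jun: +$536.52 − $2,434.32 → -$1,113.00
  Jul: +$536.52 − $1,569.60 → -$2,146.08
  Aug: +$536.52 → -$1,609.56
  Sep: +$536.52 → -$1,073.04
  Oct: +$536.52 → -$536.52
  Nov: +$536.52 → $0.00
Lowest trial balance = -$2,146.08 (Jul)
Initial deposit = cushion − low point = $1,073.04 − (-$2,146.08) = $3,219.12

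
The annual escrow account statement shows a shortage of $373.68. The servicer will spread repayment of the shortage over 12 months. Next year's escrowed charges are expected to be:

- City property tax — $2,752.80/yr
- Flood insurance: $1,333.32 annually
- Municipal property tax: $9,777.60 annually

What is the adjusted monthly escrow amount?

City property tax = $2,752.80 per year
Flood insurance = $1,333.32 per year
Municipal property tax = $9,777.60 per year
Yearly total = $2,752.80 + $1,333.32 + $9,777.60 = $13,863.72
Monthly escrow = $13,863.72 / 12 = $1,155.31
Monthly shortage recovery: $373.68 ÷ 12 = $31.14
New monthly escrow = $1,155.31 + $31.14 = $1,186.45

$1,186.45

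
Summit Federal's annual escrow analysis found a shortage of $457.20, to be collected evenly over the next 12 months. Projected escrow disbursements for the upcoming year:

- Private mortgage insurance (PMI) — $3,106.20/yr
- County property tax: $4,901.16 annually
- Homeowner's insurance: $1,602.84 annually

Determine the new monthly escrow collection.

$838.95

Private mortgage insurance (PMI) = $3,106.20
County property tax = $4,901.16
Homeowner's insurance = $1,602.84
Combined annual = $9,610.20
Monthly escrow = $9,610.20 ÷ 12 = $800.85
Shortage per month = $457.20 / 12 = $38.10
Adjusted monthly = $800.85 + $38.10 = $838.95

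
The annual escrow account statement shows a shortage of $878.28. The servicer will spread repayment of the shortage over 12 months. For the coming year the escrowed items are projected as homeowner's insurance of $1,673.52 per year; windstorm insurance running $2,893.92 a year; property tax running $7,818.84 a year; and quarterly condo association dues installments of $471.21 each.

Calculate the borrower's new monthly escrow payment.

Homeowner's insurance = $1,673.52/yr
Windstorm insurance = $2,893.92/yr
Property tax = $7,818.84/yr
Condo association dues = $471.21 × 4 = $1,884.84/yr
Total annual escrow = $14,271.12
Monthly = $14,271.12 ÷ 12 = $1,189.26
Shortage per month = $878.28 ÷ 12 = $73.19
Adjusted monthly = $1,189.26 + $73.19 = $1,262.45

$1,262.45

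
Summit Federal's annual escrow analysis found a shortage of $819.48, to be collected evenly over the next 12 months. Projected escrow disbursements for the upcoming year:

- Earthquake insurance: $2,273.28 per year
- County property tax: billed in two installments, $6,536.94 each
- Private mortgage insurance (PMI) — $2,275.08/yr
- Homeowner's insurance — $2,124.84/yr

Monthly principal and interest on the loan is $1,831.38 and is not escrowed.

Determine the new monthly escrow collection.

Earthquake insurance = $2,273.28 annually
County property tax = $6,536.94 × 2 = $13,073.88 annually
Private mortgage insurance (PMI) = $2,275.08 annually
Homeowner's insurance = $2,124.84 annually
Annual escrow total = $2,273.28 + $13,073.88 + $2,275.08 + $2,124.84 = $19,747.08
Monthly escrow = $19,747.08 ÷ 12 = $1,645.59
Shortage spread = $819.48 / 12 = $68.29/mo
Adjusted monthly = $1,645.59 + $68.29 = $1,713.88

$1,713.88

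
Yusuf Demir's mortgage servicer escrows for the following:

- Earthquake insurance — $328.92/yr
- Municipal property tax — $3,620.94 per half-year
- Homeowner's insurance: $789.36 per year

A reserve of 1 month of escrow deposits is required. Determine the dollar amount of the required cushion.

Earthquake insurance — $328.92
Municipal property tax — $3,620.94 × 2 = $7,241.88
Homeowner's insurance — $789.36
Total annual escrow = $8,360.16
Per month = $8,360.16 ÷ 12 = $696.68
Cushion = 1 × $696.68 = $696.68

$696.68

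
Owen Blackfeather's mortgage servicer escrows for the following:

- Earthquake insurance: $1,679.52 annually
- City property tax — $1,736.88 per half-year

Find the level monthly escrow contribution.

Earthquake insurance = $1,679.52 per year
City property tax = $1,736.88 × 2 = $3,473.76 per year
Total annual escrow = $5,153.28
Monthly = $5,153.28 ÷ 12 = $429.44

$429.44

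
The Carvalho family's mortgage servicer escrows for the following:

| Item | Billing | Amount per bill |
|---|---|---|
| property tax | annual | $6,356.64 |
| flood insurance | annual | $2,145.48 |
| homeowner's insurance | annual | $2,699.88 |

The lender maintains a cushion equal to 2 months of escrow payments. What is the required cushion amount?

$1,867.00

Property tax = $6,356.64
Flood insurance = $2,145.48
Homeowner's insurance = $2,699.88
Total annual escrow = $11,202.00
Monthly = $11,202.00 ÷ 12 = $933.50
Reserve = 2 × $933.50 = $1,867.00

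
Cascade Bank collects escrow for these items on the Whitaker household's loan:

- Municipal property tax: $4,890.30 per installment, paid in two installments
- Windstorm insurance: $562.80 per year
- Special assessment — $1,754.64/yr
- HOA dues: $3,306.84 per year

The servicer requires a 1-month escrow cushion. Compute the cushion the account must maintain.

Municipal property tax — $4,890.30 × 2 = $9,780.60
Windstorm insurance — $562.80
Special assessment — $1,754.64
HOA dues — $3,306.84
Combined annual = $9,780.60 + $562.80 + $1,754.64 + $3,306.84 = $15,404.88
Monthly escrow = $15,404.88 / 12 = $1,283.74
Cushion = 1 × $1,283.74 = $1,283.74

$1,283.74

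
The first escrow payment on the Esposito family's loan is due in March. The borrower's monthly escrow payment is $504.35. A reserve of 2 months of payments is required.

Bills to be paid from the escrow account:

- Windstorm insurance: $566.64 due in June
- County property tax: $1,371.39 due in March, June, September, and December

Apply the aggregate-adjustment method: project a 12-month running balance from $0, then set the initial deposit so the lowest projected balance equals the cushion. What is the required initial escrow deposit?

Cushion = 2 × $504.35 = $1,008.70
Trial balance (start $0, +$504.35 each month, − disbursements):
  Mar: +$504.35 − $1,371.39 → -$867.04
  Apr: +$504.35 → -$362.69
  May: +$504.35 → $141.66
  Jun: +$504.35 − $1,938.03 → -$1,292.02
  Jul: +$504.35 → -$787.67
  Aug: +$504.35 → -$283.32
  Sep: +$504.35 − $1,371.39 → -$1,150.36
  Oct: +$504.35 → -$646.01
  Nov: +$504.35 → -$141.66
  Dec: +$504.35 − $1,371.39 → -$1,008.70
  Jan: +$504.35 → -$504.35
  Feb: +$504.35 → $0.00
Lowest trial balance = -$1,292.02 (Jun)
Initial deposit = cushion − low point = $1,008.70 − (-$1,292.02) = $2,300.72

$2,300.72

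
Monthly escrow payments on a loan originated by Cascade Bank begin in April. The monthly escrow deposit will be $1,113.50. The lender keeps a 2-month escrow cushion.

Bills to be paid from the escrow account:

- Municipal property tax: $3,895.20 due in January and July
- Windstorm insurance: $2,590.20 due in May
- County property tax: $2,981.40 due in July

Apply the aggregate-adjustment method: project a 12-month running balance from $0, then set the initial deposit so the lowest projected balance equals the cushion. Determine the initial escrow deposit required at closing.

$7,239.80

Cushion = 2 × $1,113.50 = $2,227.00
Trial balance (start $0, +$1,113.50 each month, − disbursements):
  Apr: +$1,113.50 → $1,113.50
  May: +$1,113.50 − $2,590.20 → -$363.20
  Jun: +$1,113.50 → $750.30
  Jul: +$1,113.50 − $6,876.60 → -$5,012.80
  Aug: +$1,113.50 → -$3,899.30
  Sep: +$1,113.50 → -$2,785.80
  Oct: +$1,113.50 → -$1,672.30
  Nov: +$1,113.50 → -$558.80
  Dec: +$1,113.50 → $554.70
  Jan: +$1,113.50 − $3,895.20 → -$2,227.00
  Feb: +$1,113.50 → -$1,113.50
  Mar: +$1,113.50 → $0.00
Lowest trial balance = -$5,012.80 (Jul)
Initial deposit = cushion − low point = $2,227.00 − (-$5,012.80) = $7,239.80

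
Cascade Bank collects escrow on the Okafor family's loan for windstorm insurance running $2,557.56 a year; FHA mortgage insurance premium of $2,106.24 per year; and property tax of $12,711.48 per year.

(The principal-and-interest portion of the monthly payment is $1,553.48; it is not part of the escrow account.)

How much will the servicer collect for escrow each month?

$1,447.94

Windstorm insurance — $2,557.56
FHA mortgage insurance premium — $2,106.24
Property tax — $12,711.48
Annual escrow total = $17,375.28
Base monthly escrow = $17,375.28 ÷ 12 = $1,447.94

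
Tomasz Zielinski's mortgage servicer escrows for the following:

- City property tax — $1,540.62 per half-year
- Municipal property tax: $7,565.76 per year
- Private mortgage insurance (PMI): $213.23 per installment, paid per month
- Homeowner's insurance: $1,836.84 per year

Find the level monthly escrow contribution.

City property tax — $1,540.62 × 2 = $3,081.24
Municipal property tax — $7,565.76
Private mortgage insurance (PMI) — $213.23 × 12 = $2,558.76
Homeowner's insurance — $1,836.84
Combined annual = $3,081.24 + $7,565.76 + $2,558.76 + $1,836.84 = $15,042.60
Base monthly escrow = $15,042.60 ÷ 12 = $1,253.55

$1,253.55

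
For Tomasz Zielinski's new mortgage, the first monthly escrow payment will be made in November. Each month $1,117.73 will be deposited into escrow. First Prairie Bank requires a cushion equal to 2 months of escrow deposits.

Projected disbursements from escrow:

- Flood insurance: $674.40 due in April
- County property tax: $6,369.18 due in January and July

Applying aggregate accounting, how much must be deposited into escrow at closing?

Cushion = 2 × $1,117.73 = $2,235.46
Trial balance (start $0, +$1,117.73 each month, − disbursements):
  Nov: +$1,117.73 → $1,117.73
  Dec: +$1,117.73 → $2,235.46
  Jan: +$1,117.73 − $6,369.18 → -$3,015.99
  Feb: +$1,117.73 → -$1,898.26
  Mar: +$1,117.73 → -$780.53
  Apr: +$1,117.73 − $674.40 → -$337.20
  May: +$1,117.73 → $780.53
  Jun: +$1,117.73 → $1,898.26
  Jul: +$1,117.73 − $6,369.18 → -$3,353.19
  Aug: +$1,117.73 → -$2,235.46
  Sep: +$1,117.73 → -$1,117.73
  Oct: +$1,117.73 → $0.00
Lowest trial balance = -$3,353.19 (Jul)
Initial deposit = cushion − low point = $2,235.46 − (-$3,353.19) = $5,588.65

$5,588.65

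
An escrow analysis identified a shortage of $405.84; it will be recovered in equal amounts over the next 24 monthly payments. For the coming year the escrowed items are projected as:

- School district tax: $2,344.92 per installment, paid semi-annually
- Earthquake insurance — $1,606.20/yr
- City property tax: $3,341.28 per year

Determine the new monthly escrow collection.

School district tax — $2,344.92 × 2 = $4,689.84 per year
Earthquake insurance — $1,606.20 per year
City property tax — $3,341.28 per year
Total per year = $4,689.84 + $1,606.20 + $3,341.28 = $9,637.32
Monthly escrow = $9,637.32 ÷ 12 = $803.11
Monthly shortage recovery: $405.84 / 24 = $16.91
Adjusted monthly = $803.11 + $16.91 = $820.02

$820.02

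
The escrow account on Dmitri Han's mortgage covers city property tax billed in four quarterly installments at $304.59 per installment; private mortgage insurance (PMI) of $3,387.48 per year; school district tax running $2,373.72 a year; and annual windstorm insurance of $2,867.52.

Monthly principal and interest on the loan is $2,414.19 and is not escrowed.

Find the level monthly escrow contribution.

$820.59

City property tax: $304.59 × 4 = $1,218.36/yr
Private mortgage insurance (PMI): $3,387.48/yr
School district tax: $2,373.72/yr
Windstorm insurance: $2,867.52/yr
Combined annual = $1,218.36 + $3,387.48 + $2,373.72 + $2,867.52 = $9,847.08
Monthly escrow = $9,847.08 / 12 = $820.59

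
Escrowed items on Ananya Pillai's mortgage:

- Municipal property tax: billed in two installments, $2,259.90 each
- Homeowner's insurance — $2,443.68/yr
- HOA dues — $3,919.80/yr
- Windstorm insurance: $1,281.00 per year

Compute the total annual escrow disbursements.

Municipal property tax: $2,259.90 × 2 = $4,519.80
Homeowner's insurance: $2,443.68
HOA dues: $3,919.80
Windstorm insurance: $1,281.00
Yearly total = $12,164.28

$12,164.28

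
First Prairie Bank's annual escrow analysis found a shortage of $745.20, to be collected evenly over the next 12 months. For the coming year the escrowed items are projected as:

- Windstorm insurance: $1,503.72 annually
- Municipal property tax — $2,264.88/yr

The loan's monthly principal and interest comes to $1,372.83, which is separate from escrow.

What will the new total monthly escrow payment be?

Windstorm insurance — $1,503.72/yr
Municipal property tax — $2,264.88/yr
Total per year = $1,503.72 + $2,264.88 = $3,768.60
Per month = $3,768.60 ÷ 12 = $314.05
Shortage spread = $745.20 ÷ 12 = $62.10/mo
Adjusted monthly = $314.05 + $62.10 = $376.15

$376.15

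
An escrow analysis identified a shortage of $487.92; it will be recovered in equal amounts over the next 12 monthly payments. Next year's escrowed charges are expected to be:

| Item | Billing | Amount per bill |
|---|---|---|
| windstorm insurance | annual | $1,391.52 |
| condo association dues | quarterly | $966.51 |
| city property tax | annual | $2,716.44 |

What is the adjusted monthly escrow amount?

Windstorm insurance — $1,391.52 per year
Condo association dues — $966.51 × 4 = $3,866.04 per year
City property tax — $2,716.44 per year
Annual escrow total = $1,391.52 + $3,866.04 + $2,716.44 = $7,974.00
Monthly escrow = $7,974.00 ÷ 12 = $664.50
Shortage per month = $487.92 ÷ 12 = $40.66
Adjusted monthly = $664.50 + $40.66 = $705.16

$705.16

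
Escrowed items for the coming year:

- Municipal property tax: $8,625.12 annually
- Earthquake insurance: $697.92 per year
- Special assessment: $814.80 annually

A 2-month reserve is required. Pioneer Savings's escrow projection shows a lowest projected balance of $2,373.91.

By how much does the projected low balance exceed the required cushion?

$684.27

Municipal property tax = $8,625.12 per year
Earthquake insurance = $697.92 per year
Special assessment = $814.80 per year
Combined annual = $8,625.12 + $697.92 + $814.80 = $10,137.84
Monthly = $10,137.84 / 12 = $844.82
Cushion = 2 × $844.82 = $1,689.64
Excess over cushion: $2,373.91 − $1,689.64 = $684.27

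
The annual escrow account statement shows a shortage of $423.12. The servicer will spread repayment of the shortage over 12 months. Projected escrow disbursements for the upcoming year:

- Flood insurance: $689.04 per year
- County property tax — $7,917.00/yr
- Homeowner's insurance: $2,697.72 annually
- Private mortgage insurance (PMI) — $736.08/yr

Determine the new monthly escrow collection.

$1,038.58

Flood insurance = $689.04
County property tax = $7,917.00
Homeowner's insurance = $2,697.72
Private mortgage insurance (PMI) = $736.08
Combined annual = $689.04 + $7,917.00 + $2,697.72 + $736.08 = $12,039.84
Base monthly escrow = $12,039.84 ÷ 12 = $1,003.32
Shortage per month = $423.12 / 12 = $35.26
Adjusted monthly = $1,003.32 + $35.26 = $1,038.58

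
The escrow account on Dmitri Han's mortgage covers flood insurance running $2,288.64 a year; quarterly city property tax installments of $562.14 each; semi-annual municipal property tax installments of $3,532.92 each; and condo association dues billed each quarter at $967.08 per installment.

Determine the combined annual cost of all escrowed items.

$15,471.36

Flood insurance — $2,288.64
City property tax — $562.14 × 4 = $2,248.56
Municipal property tax — $3,532.92 × 2 = $7,065.84
Condo association dues — $967.08 × 4 = $3,868.32
Total annual escrow = $15,471.36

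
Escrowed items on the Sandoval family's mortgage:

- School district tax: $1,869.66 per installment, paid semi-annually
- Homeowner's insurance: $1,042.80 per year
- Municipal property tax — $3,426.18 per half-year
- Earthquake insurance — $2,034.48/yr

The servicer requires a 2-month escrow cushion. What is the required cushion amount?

School district tax — $1,869.66 × 2 = $3,739.32 annually
Homeowner's insurance — $1,042.80 annually
Municipal property tax — $3,426.18 × 2 = $6,852.36 annually
Earthquake insurance — $2,034.48 annually
Combined annual = $3,739.32 + $1,042.80 + $6,852.36 + $2,034.48 = $13,668.96
Per month = $13,668.96 / 12 = $1,139.08
Reserve = 2 × $1,139.08 = $2,278.16

$2,278.16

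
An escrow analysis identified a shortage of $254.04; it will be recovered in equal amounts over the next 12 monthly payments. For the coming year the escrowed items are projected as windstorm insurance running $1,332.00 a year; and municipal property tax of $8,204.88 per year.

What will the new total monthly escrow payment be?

Windstorm insurance: $1,332.00/yr
Municipal property tax: $8,204.88/yr
Yearly total = $9,536.88
Monthly escrow = $9,536.88 / 12 = $794.74
Monthly shortage recovery: $254.04 / 12 = $21.17
New monthly escrow = $794.74 + $21.17 = $815.91

$815.91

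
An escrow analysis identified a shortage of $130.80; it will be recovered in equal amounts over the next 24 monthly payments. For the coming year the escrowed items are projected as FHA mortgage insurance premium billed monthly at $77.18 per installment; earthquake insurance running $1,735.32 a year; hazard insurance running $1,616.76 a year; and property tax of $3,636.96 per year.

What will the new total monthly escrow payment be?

FHA mortgage insurance premium: $77.18 × 12 = $926.16
Earthquake insurance: $1,735.32
Hazard insurance: $1,616.76
Property tax: $3,636.96
Total per year = $7,915.20
Monthly escrow = $7,915.20 ÷ 12 = $659.60
Shortage per month = $130.80 ÷ 24 = $5.45
Adjusted monthly = $659.60 + $5.45 = $665.05

$665.05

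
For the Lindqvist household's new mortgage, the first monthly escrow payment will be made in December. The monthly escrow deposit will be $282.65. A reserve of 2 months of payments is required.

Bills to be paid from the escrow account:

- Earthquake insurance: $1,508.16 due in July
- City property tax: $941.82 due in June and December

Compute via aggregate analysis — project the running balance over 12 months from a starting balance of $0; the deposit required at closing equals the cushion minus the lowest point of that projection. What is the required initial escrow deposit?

$1,695.90

Cushion = 2 × $282.65 = $565.30
Trial balance (start $0, +$282.65 each month, − disbursements):
  Dec: +$282.65 − $941.82 → -$659.17
  Jan: +$282.65 → -$376.52
  Feb: +$282.65 → -$93.87
  Mar: +$282.65 → $188.78
  Apr: +$282.65 → $471.43
  May: +$282.65 → $754.08
  Jun: +$282.65 − $941.82 → $94.91
  Jul: +$282.65 − $1,508.16 → -$1,130.60
  Aug: +$282.65 → -$847.95
  Sep: +$282.65 → -$565.30
  Oct: +$282.65 → -$282.65
  Nov: +$282.65 → $0.00
Lowest trial balance = -$1,130.60 (Jul)
Initial deposit = cushion − low point = $565.30 − (-$1,130.60) = $1,695.90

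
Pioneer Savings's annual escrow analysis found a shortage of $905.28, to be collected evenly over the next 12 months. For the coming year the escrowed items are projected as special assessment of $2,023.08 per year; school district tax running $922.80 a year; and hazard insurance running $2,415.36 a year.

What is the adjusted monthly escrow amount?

Special assessment: $2,023.08 annually
School district tax: $922.80 annually
Hazard insurance: $2,415.36 annually
Annual escrow total = $2,023.08 + $922.80 + $2,415.36 = $5,361.24
Per month = $5,361.24 ÷ 12 = $446.77
Shortage per month = $905.28 / 12 = $75.44
New monthly escrow = $446.77 + $75.44 = $522.21

$522.21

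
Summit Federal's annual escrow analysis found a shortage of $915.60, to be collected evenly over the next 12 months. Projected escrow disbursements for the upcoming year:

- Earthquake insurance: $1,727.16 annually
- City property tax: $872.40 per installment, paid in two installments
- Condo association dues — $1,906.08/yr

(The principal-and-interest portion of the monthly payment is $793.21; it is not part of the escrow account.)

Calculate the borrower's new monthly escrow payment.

Earthquake insurance = $1,727.16/yr
City property tax = $872.40 × 2 = $1,744.80/yr
Condo association dues = $1,906.08/yr
Total per year = $5,378.04
Per month = $5,378.04 / 12 = $448.17
Shortage per month = $915.60 ÷ 12 = $76.30
Adjusted monthly = $448.17 + $76.30 = $524.47

$524.47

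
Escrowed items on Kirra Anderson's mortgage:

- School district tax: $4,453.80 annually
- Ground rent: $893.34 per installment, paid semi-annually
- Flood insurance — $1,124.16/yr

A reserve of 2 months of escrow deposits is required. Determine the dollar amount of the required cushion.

$1,227.44

School district tax: $4,453.80
Ground rent: $893.34 × 2 = $1,786.68
Flood insurance: $1,124.16
Total annual escrow = $7,364.64
Per month = $7,364.64 ÷ 12 = $613.72
Required cushion = 2 × $613.72 = $1,227.44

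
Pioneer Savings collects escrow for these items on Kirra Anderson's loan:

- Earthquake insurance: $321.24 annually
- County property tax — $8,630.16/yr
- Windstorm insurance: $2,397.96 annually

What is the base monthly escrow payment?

$945.78

Earthquake insurance = $321.24 annually
County property tax = $8,630.16 annually
Windstorm insurance = $2,397.96 annually
Total annual escrow = $321.24 + $8,630.16 + $2,397.96 = $11,349.36
Monthly = $11,349.36 / 12 = $945.78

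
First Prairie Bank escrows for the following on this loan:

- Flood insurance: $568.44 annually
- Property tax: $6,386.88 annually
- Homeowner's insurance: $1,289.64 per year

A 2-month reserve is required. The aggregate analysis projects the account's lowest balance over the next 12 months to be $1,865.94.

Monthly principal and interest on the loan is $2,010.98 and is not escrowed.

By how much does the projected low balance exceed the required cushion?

$491.78

Flood insurance = $568.44 annually
Property tax = $6,386.88 annually
Homeowner's insurance = $1,289.64 annually
Total annual escrow = $568.44 + $6,386.88 + $1,289.64 = $8,244.96
Per month = $8,244.96 / 12 = $687.08
Required cushion = 2 × $687.08 = $1,374.16
Surplus = $1,865.94 − $1,374.16 = $491.78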